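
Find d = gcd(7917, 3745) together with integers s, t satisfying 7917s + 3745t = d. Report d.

7

Repeated division:
7917 = 2×3745 + 427
3745 = 8×427 + 329
427 = 1×329 + 98
329 = 3×98 + 35
98 = 2×35 + 28
35 = 1×28 + 7
28 = 4×7 + 0
gcd(7917, 3745) = 7.
Back-substituting:
7 = 35 − 28
7 = −98 + 3·35
7 = 3·329 − 10·98
7 = −10·427 + 13·329
7 = 13·3745 − 114·427
7 = −114·7917 + 241·3745
So 7 = (-114)·7917 + (241)·3745.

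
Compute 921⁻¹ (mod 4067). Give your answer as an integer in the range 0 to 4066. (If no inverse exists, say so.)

3621

Extended Euclidean algorithm:
4067 = 4*921 + 383
921 = 2*383 + 155
383 = 2*155 + 73
155 = 2*73 + 9
73 = 8*9 + 1
9 = 9*1 + 0
Since gcd(921, 4067) = 1, back-substitute to write 1 as a combination:
1 = 73 − 8·9
1 = −8·155 + 17·73
1 = 17·383 − 42·155
1 = −42·921 + 101·383
1 = 101·4067 − 446·921
So 921·(-446) ≡ 1 (mod 4067), and -446 ≡ 3621 (mod 4067).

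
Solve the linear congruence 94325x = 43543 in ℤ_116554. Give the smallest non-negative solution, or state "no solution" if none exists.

First find gcd(94325, 116554):
116554 = 1×94325 + 22229
94325 = 4×22229 + 5409
22229 = 4×5409 + 593
5409 = 9×593 + 72
593 = 8×72 + 17
72 = 4×17 + 4
17 = 4×4 + 1
4 = 4×1 + 0
gcd = 1, so a unique solution mod 116554 exists.
Back-substitute for the Bézout coefficients:
1 = 17 − 4·4
1 = −4·72 + 17·17
1 = 17·593 − 140·72
1 = −140·5409 + 1277·593
1 = 1277·22229 − 5248·5409
1 = −5248·94325 + 22269·22229
1 = 22269·116554 − 27517·94325
So 94325·(-27517) ≡ 1 (mod 116554), giving 94325⁻¹ ≡ 89037.
x ≡ 94325⁻¹·43543 ≡ 89037·43543 ≡ 2389 (mod 116554).

2389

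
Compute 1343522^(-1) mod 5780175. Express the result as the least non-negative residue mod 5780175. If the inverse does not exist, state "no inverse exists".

Extended Euclidean algorithm:
5780175 = 4×1343522 + 406087
1343522 = 3×406087 + 125261
406087 = 3×125261 + 30304
125261 = 4×30304 + 4045
30304 = 7×4045 + 1989
4045 = 2×1989 + 67
1989 = 29×67 + 46
67 = 1×46 + 21
46 = 2×21 + 4
21 = 5×4 + 1
4 = 4×1 + 0
Since gcd(1343522, 5780175) = 1, back-substitute to write 1 as a combination:
1 = 21 − 5·4
1 = −5·46 + 11·21
1 = 11·67 − 16·46
1 = −16·1989 + 475·67
1 = 475·4045 − 966·1989
1 = −966·30304 + 7237·4045
1 = 7237·125261 − 29914·30304
1 = −29914·406087 + 96979·125261
1 = 96979·1343522 − 320851·406087
1 = −320851·5780175 + 1380383·1343522
So 1343522·1380383 ≡ 1 (mod 5780175).

1380383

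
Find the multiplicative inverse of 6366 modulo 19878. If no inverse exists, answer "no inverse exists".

no inverse exists

Euclidean algorithm on 19878, 6366:
19878 = 3·6366 + 780
6366 = 8·780 + 126
780 = 6·126 + 24
126 = 5·24 + 6
24 = 4·6 + 0
The gcd is 6, not 1, hence no inverse exists.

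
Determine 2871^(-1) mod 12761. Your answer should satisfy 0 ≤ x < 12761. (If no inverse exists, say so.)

Extended Euclidean algorithm:
12761 = 4*2871 + 1277
2871 = 2*1277 + 317
1277 = 4*317 + 9
317 = 35*9 + 2
9 = 4*2 + 1
2 = 2*1 + 0
The gcd is 1. Working backward:
1 = 9 − 4·2
1 = −4·317 + 141·9
1 = 141·1277 − 568·317
1 = −568·2871 + 1277·1277
1 = 1277·12761 − 5676·2871
Hence 2871⁻¹ ≡ -5676 ≡ 7085 (mod 12761).

7085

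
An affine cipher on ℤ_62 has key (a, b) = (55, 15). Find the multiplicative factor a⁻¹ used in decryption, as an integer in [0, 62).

Extended Euclidean algorithm:
62 = 1×55 + 7
55 = 7×7 + 6
7 = 1×6 + 1
6 = 6×1 + 0
gcd = 1, so the inverse exists. Back-substitute:
1 = 7 − 6
1 = −55 + 8·7
1 = 8·62 − 9·55
Hence 55⁻¹ ≡ -9 ≡ 53 (mod 62).

53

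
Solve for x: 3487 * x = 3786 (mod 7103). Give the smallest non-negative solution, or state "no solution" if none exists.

First find gcd(3487, 7103):
7103 = 2×3487 + 129
3487 = 27×129 + 4
129 = 32×4 + 1
4 = 4×1 + 0
gcd = 1, so a unique solution mod 7103 exists.
Back-substitute for the Bézout coefficients:
1 = 129 − 32·4
1 = −32·3487 + 865·129
1 = 865·7103 − 1762·3487
So 3487·(-1762) ≡ 1 (mod 7103), giving 3487⁻¹ ≡ 5341.
x ≡ 3487⁻¹·3786 ≡ 5341·3786 ≡ 5888 (mod 7103).

5888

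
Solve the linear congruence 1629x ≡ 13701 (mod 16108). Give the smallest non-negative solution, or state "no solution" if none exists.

11993

First find gcd(1629, 16108):
16108 = 9×1629 + 1447
1629 = 1×1447 + 182
1447 = 7×182 + 173
182 = 1×173 + 9
173 = 19×9 + 2
9 = 4×2 + 1
2 = 2×1 + 0
gcd = 1, so a unique solution mod 16108 exists.
Back-substitute for the Bézout coefficients:
1 = 9 − 4·2
1 = −4·173 + 77·9
1 = 77·182 − 81·173
1 = −81·1447 + 644·182
1 = 644·1629 − 725·1447
1 = −725·16108 + 7169·1629
So 1629·(7169) ≡ 1 (mod 16108), giving 1629⁻¹ ≡ 7169.
x ≡ 1629⁻¹·13701 ≡ 7169·13701 ≡ 11993 (mod 16108).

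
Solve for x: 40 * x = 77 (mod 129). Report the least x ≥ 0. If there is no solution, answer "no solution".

89

First find gcd(40, 129):
129 = 3*40 + 9
40 = 4*9 + 4
9 = 2*4 + 1
4 = 4*1 + 0
gcd = 1, so a unique solution mod 129 exists.
Back-substitute for the Bézout coefficients:
1 = 9 − 2·4
1 = −2·40 + 9·9
1 = 9·129 − 29·40
So 40·(-29) ≡ 1 (mod 129), giving 40⁻¹ ≡ 100.
x ≡ 40⁻¹·77 ≡ 100·77 ≡ 89 (mod 129).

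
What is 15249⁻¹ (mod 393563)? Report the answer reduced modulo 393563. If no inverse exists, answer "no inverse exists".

gcd(393563, 15249) by repeated division:
393563 = 25*15249 + 12338
15249 = 1*12338 + 2911
12338 = 4*2911 + 694
2911 = 4*694 + 135
694 = 5*135 + 19
135 = 7*19 + 2
19 = 9*2 + 1
2 = 2*1 + 0
Since gcd(15249, 393563) = 1, back-substitute to write 1 as a combination:
1 = 19 − 9·2
1 = −9·135 + 64·19
1 = 64·694 − 329·135
1 = −329·2911 + 1380·694
1 = 1380·12338 − 5849·2911
1 = −5849·15249 + 7229·12338
1 = 7229·393563 − 186574·15249
So 15249·(-186574) ≡ 1 (mod 393563), and -186574 ≡ 206989 (mod 393563).

206989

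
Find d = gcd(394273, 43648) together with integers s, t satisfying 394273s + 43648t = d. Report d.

Euclidean algorithm:
394273 = 9*43648 + 1441
43648 = 30*1441 + 418
1441 = 3*418 + 187
418 = 2*187 + 44
187 = 4*44 + 11
44 = 4*11 + 0
gcd(394273, 43648) = 11.
Back-substituting:
11 = 187 − 4·44
11 = −4·418 + 9·187
11 = 9·1441 − 31·418
11 = −31·43648 + 939·1441
11 = 939·394273 − 8482·43648
So 11 = (939)·394273 + (-8482)·43648.

11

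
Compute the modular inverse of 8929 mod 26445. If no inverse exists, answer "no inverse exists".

23584

Run Euclid on (26445, 8929):
26445 = 2*8929 + 8587
8929 = 1*8587 + 342
8587 = 25*342 + 37
342 = 9*37 + 9
37 = 4*9 + 1
9 = 9*1 + 0
The gcd is 1. Working backward:
1 = 37 − 4·9
1 = −4·342 + 37·37
1 = 37·8587 − 929·342
1 = −929·8929 + 966·8587
1 = 966·26445 − 2861·8929
So 8929·(-2861) ≡ 1 (mod 26445), and -2861 ≡ 23584 (mod 26445).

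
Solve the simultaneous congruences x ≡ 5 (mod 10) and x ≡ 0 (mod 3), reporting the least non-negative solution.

Write x = 5 + 10·k. Then 10·k ≡ 0 − 5 ≡ 1 (mod 3).
Need 10⁻¹ mod 3. Extended Euclid on (3, 1):
3 = 3×1 + 0
10⁻¹ ≡ 1 (mod 3), so k ≡ 1·1 ≡ 1 (mod 3).
x = 5 + 10·1 = 15.

15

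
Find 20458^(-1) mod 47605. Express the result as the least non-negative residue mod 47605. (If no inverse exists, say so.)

Apply the Euclidean algorithm to 47605 and 20458:
47605 = 2·20458 + 6689
20458 = 3·6689 + 391
6689 = 17·391 + 42
391 = 9·42 + 13
42 = 3·13 + 3
13 = 4·3 + 1
3 = 3·1 + 0
The gcd is 1. Working backward:
1 = 13 − 4·3
1 = −4·42 + 13·13
1 = 13·391 − 121·42
1 = −121·6689 + 2070·391
1 = 2070·20458 − 6331·6689
1 = −6331·47605 + 14732·20458
So 20458·14732 ≡ 1 (mod 47605).

14732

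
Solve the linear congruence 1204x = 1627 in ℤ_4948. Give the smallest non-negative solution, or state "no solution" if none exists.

gcd(1204, 4948):
4948 = 4×1204 + 132
1204 = 9×132 + 16
132 = 8×16 + 4
16 = 4×4 + 0
gcd = 4, but 4 ∤ 1627, so the congruence has no solution.

no solution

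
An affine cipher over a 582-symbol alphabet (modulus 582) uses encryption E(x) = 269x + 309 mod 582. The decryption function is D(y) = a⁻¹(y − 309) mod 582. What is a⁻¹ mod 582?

Apply the Euclidean algorithm to 582 and 269:
582 = 2*269 + 44
269 = 6*44 + 5
44 = 8*5 + 4
5 = 1*4 + 1
4 = 4*1 + 0
The gcd is 1. Working backward:
1 = 5 − 4
1 = −44 + 9·5
1 = 9·269 − 55·44
1 = −55·582 + 119·269
So 269·119 ≡ 1 (mod 582).

119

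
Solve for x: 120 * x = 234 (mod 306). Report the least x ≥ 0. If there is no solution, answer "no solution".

30

First find gcd(120, 306):
306 = 2·120 + 66
120 = 1·66 + 54
66 = 1·54 + 12
54 = 4·12 + 6
12 = 2·6 + 0
gcd = 6 and 6 | 234, so solutions exist. Divide through by 6: 20x ≡ 39 (mod 51).
Now find 20⁻¹ mod 51:
51 = 2*20 + 11
20 = 1*11 + 9
11 = 1*9 + 2
9 = 4*2 + 1
2 = 2*1 + 0
Back-substitute:
1 = 9 − 4·2
1 = −4·11 + 5·9
1 = 5·20 − 9·11
1 = −9·51 + 23·20
So 20⁻¹ ≡ 23 (mod 51).
Then x ≡ 23·39 ≡ 30 (mod 51); the smallest non-negative solution is x = 30.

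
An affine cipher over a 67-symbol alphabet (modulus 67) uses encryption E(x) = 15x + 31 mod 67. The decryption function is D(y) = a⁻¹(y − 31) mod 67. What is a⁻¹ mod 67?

gcd(67, 15) by repeated division:
67 = 4*15 + 7
15 = 2*7 + 1
7 = 7*1 + 0
Since gcd(15, 67) = 1, back-substitute to write 1 as a combination:
1 = 15 − 2·7
1 = −2·67 + 9·15
So 15·9 ≡ 1 (mod 67).

9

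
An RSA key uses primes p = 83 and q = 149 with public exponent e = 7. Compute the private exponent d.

φ(n) = (p−1)(q−1) = 82·148 = 12136.
Need d with 7·d ≡ 1 (mod 12136). Apply the extended Euclidean algorithm:
12136 = 1733*7 + 5
7 = 1*5 + 2
5 = 2*2 + 1
2 = 2*1 + 0
Back-substitute:
1 = 5 − 2·2
1 = −2·7 + 3·5
1 = 3·12136 − 5201·7
So 7·(-5201) ≡ 1 (mod 12136), hence d ≡ -5201 ≡ 6935 (mod 12136).

6935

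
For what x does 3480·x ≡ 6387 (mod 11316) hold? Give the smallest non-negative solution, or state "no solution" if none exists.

no solution

gcd(3480, 11316):
11316 = 3×3480 + 876
3480 = 3×876 + 852
876 = 1×852 + 24
852 = 35×24 + 12
24 = 2×12 + 0
gcd = 12, but 12 ∤ 6387, so the congruence has no solution.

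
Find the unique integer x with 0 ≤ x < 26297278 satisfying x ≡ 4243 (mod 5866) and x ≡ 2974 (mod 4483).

24242555

Write x = 4243 + 5866·k. Then 5866·k ≡ 2974 − 4243 ≡ 3214 (mod 4483).
Need 5866⁻¹ mod 4483. Extended Euclid on (4483, 1383):
4483 = 3·1383 + 334
1383 = 4·334 + 47
334 = 7·47 + 5
47 = 9·5 + 2
5 = 2·2 + 1
2 = 2·1 + 0
Back-substitute:
1 = 5 − 2·2
1 = −2·47 + 19·5
1 = 19·334 − 135·47
1 = −135·1383 + 559·334
1 = 559·4483 − 1812·1383
5866⁻¹ ≡ 2671 (mod 4483), so k ≡ 2671·3214 ≡ 4132 (mod 4483).
x = 4243 + 5866·4132 = 24242555.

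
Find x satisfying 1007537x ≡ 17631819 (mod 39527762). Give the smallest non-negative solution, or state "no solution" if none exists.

First find gcd(1007537, 39527762):
39527762 = 39·1007537 + 233819
1007537 = 4·233819 + 72261
233819 = 3·72261 + 17036
72261 = 4·17036 + 4117
17036 = 4·4117 + 568
4117 = 7·568 + 141
568 = 4·141 + 4
141 = 35·4 + 1
4 = 4·1 + 0
gcd = 1, so a unique solution mod 39527762 exists.
Back-substitute for the Bézout coefficients:
1 = 141 − 35·4
1 = −35·568 + 141·141
1 = 141·4117 − 1022·568
1 = −1022·17036 + 4229·4117
1 = 4229·72261 − 17938·17036
1 = −17938·233819 + 58043·72261
1 = 58043·1007537 − 250110·233819
1 = −250110·39527762 + 9812333·1007537
So 1007537·(9812333) ≡ 1 (mod 39527762), giving 1007537⁻¹ ≡ 9812333.
x ≡ 1007537⁻¹·17631819 ≡ 9812333·17631819 ≡ 20287117 (mod 39527762).

20287117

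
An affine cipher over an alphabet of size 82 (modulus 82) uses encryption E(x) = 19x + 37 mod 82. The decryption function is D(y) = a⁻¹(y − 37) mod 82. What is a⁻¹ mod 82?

13

Apply the Euclidean algorithm to 82 and 19:
82 = 4*19 + 6
19 = 3*6 + 1
6 = 6*1 + 0
gcd = 1, so the inverse exists. Back-substitute:
1 = 19 − 3·6
1 = −3·82 + 13·19
So 19·13 ≡ 1 (mod 82).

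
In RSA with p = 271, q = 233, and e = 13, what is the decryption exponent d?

φ(n) = (p−1)(q−1) = 270·232 = 62640.
Need d with 13·d ≡ 1 (mod 62640). Apply the extended Euclidean algorithm:
62640 = 4818×13 + 6
13 = 2×6 + 1
6 = 6×1 + 0
Back-substitute:
1 = 13 − 2·6
1 = −2·62640 + 9637·13
So 13·9637 ≡ 1 (mod 62640), hence d = 9637.

9637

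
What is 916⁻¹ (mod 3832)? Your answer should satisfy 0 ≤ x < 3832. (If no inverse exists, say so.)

no inverse exists

Euclidean algorithm on 3832, 916:
3832 = 4·916 + 168
916 = 5·168 + 76
168 = 2·76 + 16
76 = 4·16 + 12
16 = 1·12 + 4
12 = 3·4 + 0
Since gcd = 4 > 1, 916 is not a unit mod 3832.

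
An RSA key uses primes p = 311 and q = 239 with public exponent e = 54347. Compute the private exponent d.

φ(n) = (p−1)(q−1) = 310·238 = 73780.
Need d with 54347·d ≡ 1 (mod 73780). Apply the extended Euclidean algorithm:
73780 = 1·54347 + 19433
54347 = 2·19433 + 15481
19433 = 1·15481 + 3952
15481 = 3·3952 + 3625
3952 = 1·3625 + 327
3625 = 11·327 + 28
327 = 11·28 + 19
28 = 1·19 + 9
19 = 2·9 + 1
9 = 9·1 + 0
Back-substitute:
1 = 19 − 2·9
1 = −2·28 + 3·19
1 = 3·327 − 35·28
1 = −35·3625 + 388·327
1 = 388·3952 − 423·3625
1 = −423·15481 + 1657·3952
1 = 1657·19433 − 2080·15481
1 = −2080·54347 + 5817·19433
1 = 5817·73780 − 7897·54347
So 54347·(-7897) ≡ 1 (mod 73780), hence d ≡ -7897 ≡ 65883 (mod 73780).

65883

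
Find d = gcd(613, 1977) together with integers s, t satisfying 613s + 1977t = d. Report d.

1

Euclidean algorithm:
1977 = 3·613 + 138
613 = 4·138 + 61
138 = 2·61 + 16
61 = 3·16 + 13
16 = 1·13 + 3
13 = 4·3 + 1
3 = 3·1 + 0
gcd(613, 1977) = 1.
Back-substituting:
1 = 13 − 4·3
1 = −4·16 + 5·13
1 = 5·61 − 19·16
1 = −19·138 + 43·61
1 = 43·613 − 191·138
1 = −191·1977 + 616·613
So 1 = (-191)·1977 + (616)·613.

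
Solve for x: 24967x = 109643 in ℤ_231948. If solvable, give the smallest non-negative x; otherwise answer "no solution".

First find gcd(24967, 231948):
231948 = 9*24967 + 7245
24967 = 3*7245 + 3232
7245 = 2*3232 + 781
3232 = 4*781 + 108
781 = 7*108 + 25
108 = 4*25 + 8
25 = 3*8 + 1
8 = 8*1 + 0
gcd = 1, so a unique solution mod 231948 exists.
Back-substitute for the Bézout coefficients:
1 = 25 − 3·8
1 = −3·108 + 13·25
1 = 13·781 − 94·108
1 = −94·3232 + 389·781
1 = 389·7245 − 872·3232
1 = −872·24967 + 3005·7245
1 = 3005·231948 − 27917·24967
So 24967·(-27917) ≡ 1 (mod 231948), giving 24967⁻¹ ≡ 204031.
x ≡ 24967⁻¹·109643 ≡ 204031·109643 ≡ 114125 (mod 231948).

114125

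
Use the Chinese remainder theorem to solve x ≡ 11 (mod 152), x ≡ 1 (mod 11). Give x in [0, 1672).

Write x = 11 + 152·k. Then 152·k ≡ 1 − 11 ≡ 1 (mod 11).
Need 152⁻¹ mod 11. Extended Euclid on (11, 9):
11 = 1×9 + 2
9 = 4×2 + 1
2 = 2×1 + 0
Back-substitute:
1 = 9 − 4·2
1 = −4·11 + 5·9
152⁻¹ ≡ 5 (mod 11), so k ≡ 5·1 ≡ 5 (mod 11).
x = 11 + 152·5 = 771.

771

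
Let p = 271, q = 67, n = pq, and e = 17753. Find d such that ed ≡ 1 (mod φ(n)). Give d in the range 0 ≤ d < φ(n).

φ(n) = (p−1)(q−1) = 270·66 = 17820.
Need d with 17753·d ≡ 1 (mod 17820). Apply the extended Euclidean algorithm:
17820 = 1×17753 + 67
17753 = 264×67 + 65
67 = 1×65 + 2
65 = 32×2 + 1
2 = 2×1 + 0
Back-substitute:
1 = 65 − 32·2
1 = −32·67 + 33·65
1 = 33·17753 − 8744·67
1 = −8744·17820 + 8777·17753
So 17753·8777 ≡ 1 (mod 17820), hence d = 8777.

8777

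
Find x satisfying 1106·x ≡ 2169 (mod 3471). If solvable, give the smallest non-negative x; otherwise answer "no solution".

First find gcd(1106, 3471):
3471 = 3×1106 + 153
1106 = 7×153 + 35
153 = 4×35 + 13
35 = 2×13 + 9
13 = 1×9 + 4
9 = 2×4 + 1
4 = 4×1 + 0
gcd = 1, so a unique solution mod 3471 exists.
Back-substitute for the Bézout coefficients:
1 = 9 − 2·4
1 = −2·13 + 3·9
1 = 3·35 − 8·13
1 = −8·153 + 35·35
1 = 35·1106 − 253·153
1 = −253·3471 + 794·1106
So 1106·(794) ≡ 1 (mod 3471), giving 1106⁻¹ ≡ 794.
x ≡ 1106⁻¹·2169 ≡ 794·2169 ≡ 570 (mod 3471).

570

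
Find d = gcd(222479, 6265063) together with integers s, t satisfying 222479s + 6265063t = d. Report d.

Apply Euclid's algorithm to 6265063 and 222479:
6265063 = 28*222479 + 35651
222479 = 6*35651 + 8573
35651 = 4*8573 + 1359
8573 = 6*1359 + 419
1359 = 3*419 + 102
419 = 4*102 + 11
102 = 9*11 + 3
11 = 3*3 + 2
3 = 1*2 + 1
2 = 2*1 + 0
gcd(222479, 6265063) = 1.
Express as a combination:
1 = 3 − 2
1 = −11 + 4·3
1 = 4·102 − 37·11
1 = −37·419 + 152·102
1 = 152·1359 − 493·419
1 = −493·8573 + 3110·1359
1 = 3110·35651 − 12933·8573
1 = −12933·222479 + 80708·35651
1 = 80708·6265063 − 2272757·222479
So 1 = (80708)·6265063 + (-2272757)·222479.

1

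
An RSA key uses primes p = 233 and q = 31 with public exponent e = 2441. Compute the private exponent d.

φ(n) = (p−1)(q−1) = 232·30 = 6960.
Need d with 2441·d ≡ 1 (mod 6960). Apply the extended Euclidean algorithm:
6960 = 2*2441 + 2078
2441 = 1*2078 + 363
2078 = 5*363 + 263
363 = 1*263 + 100
263 = 2*100 + 63
100 = 1*63 + 37
63 = 1*37 + 26
37 = 1*26 + 11
26 = 2*11 + 4
11 = 2*4 + 3
4 = 1*3 + 1
3 = 3*1 + 0
Back-substitute:
1 = 4 − 3
1 = −11 + 3·4
1 = 3·26 − 7·11
1 = −7·37 + 10·26
1 = 10·63 − 17·37
1 = −17·100 + 27·63
1 = 27·263 − 71·100
1 = −71·363 + 98·263
1 = 98·2078 − 561·363
1 = −561·2441 + 659·2078
1 = 659·6960 − 1879·2441
So 2441·(-1879) ≡ 1 (mod 6960), hence d ≡ -1879 ≡ 5081 (mod 6960).

5081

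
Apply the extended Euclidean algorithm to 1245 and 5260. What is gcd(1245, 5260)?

Euclidean algorithm:
5260 = 4*1245 + 280
1245 = 4*280 + 125
280 = 2*125 + 30
125 = 4*30 + 5
30 = 6*5 + 0
gcd(1245, 5260) = 5.
Working backward:
5 = 125 − 4·30
5 = −4·280 + 9·125
5 = 9·1245 − 40·280
5 = −40·5260 + 169·1245
So 5 = (-40)·5260 + (169)·1245.

5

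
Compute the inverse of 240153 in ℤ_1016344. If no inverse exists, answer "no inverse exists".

Apply the Euclidean algorithm to 1016344 and 240153:
1016344 = 4×240153 + 55732
240153 = 4×55732 + 17225
55732 = 3×17225 + 4057
17225 = 4×4057 + 997
4057 = 4×997 + 69
997 = 14×69 + 31
69 = 2×31 + 7
31 = 4×7 + 3
7 = 2×3 + 1
3 = 3×1 + 0
gcd = 1, so the inverse exists. Back-substitute:
1 = 7 − 2·3
1 = −2·31 + 9·7
1 = 9·69 − 20·31
1 = −20·997 + 289·69
1 = 289·4057 − 1176·997
1 = −1176·17225 + 4993·4057
1 = 4993·55732 − 16155·17225
1 = −16155·240153 + 69613·55732
1 = 69613·1016344 − 294607·240153
Hence 240153⁻¹ ≡ -294607 ≡ 721737 (mod 1016344).

721737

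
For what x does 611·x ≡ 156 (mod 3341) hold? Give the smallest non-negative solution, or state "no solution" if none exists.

First find gcd(611, 3341):
3341 = 5*611 + 286
611 = 2*286 + 39
286 = 7*39 + 13
39 = 3*13 + 0
gcd = 13 and 13 | 156, so solutions exist. Divide through by 13: 47x ≡ 12 (mod 257).
Now find 47⁻¹ mod 257:
257 = 5×47 + 22
47 = 2×22 + 3
22 = 7×3 + 1
3 = 3×1 + 0
Back-substitute:
1 = 22 − 7·3
1 = −7·47 + 15·22
1 = 15·257 − 82·47
So 47·(-82) ≡ 1 (mod 257), i.e. 47⁻¹ ≡ 175.
Then x ≡ 175·12 ≡ 44 (mod 257); the smallest non-negative solution is x = 44.

44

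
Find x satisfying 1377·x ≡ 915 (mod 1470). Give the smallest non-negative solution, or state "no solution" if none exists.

First find gcd(1377, 1470):
1470 = 1*1377 + 93
1377 = 14*93 + 75
93 = 1*75 + 18
75 = 4*18 + 3
18 = 6*3 + 0
gcd = 3 and 3 | 915, so solutions exist. Divide through by 3: 459x ≡ 305 (mod 490).
Now find 459⁻¹ mod 490:
490 = 1*459 + 31
459 = 14*31 + 25
31 = 1*25 + 6
25 = 4*6 + 1
6 = 6*1 + 0
Back-substitute:
1 = 25 − 4·6
1 = −4·31 + 5·25
1 = 5·459 − 74·31
1 = −74·490 + 79·459
So 459⁻¹ ≡ 79 (mod 490).
Then x ≡ 79·305 ≡ 85 (mod 490); the smallest non-negative solution is x = 85.

85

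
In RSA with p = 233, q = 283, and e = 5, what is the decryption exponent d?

13085

φ(n) = (p−1)(q−1) = 232·282 = 65424.
Need d with 5·d ≡ 1 (mod 65424). Apply the extended Euclidean algorithm:
65424 = 13084*5 + 4
5 = 1*4 + 1
4 = 4*1 + 0
Back-substitute:
1 = 5 − 4
1 = −65424 + 13085·5
So 5·13085 ≡ 1 (mod 65424), hence d = 13085.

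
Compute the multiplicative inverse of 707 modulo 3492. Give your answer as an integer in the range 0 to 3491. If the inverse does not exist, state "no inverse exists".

gcd(3492, 707) by repeated division:
3492 = 4*707 + 664
707 = 1*664 + 43
664 = 15*43 + 19
43 = 2*19 + 5
19 = 3*5 + 4
5 = 1*4 + 1
4 = 4*1 + 0
gcd = 1, so the inverse exists. Back-substitute:
1 = 5 − 4
1 = −19 + 4·5
1 = 4·43 − 9·19
1 = −9·664 + 139·43
1 = 139·707 − 148·664
1 = −148·3492 + 731·707
So 707·731 ≡ 1 (mod 3492).

731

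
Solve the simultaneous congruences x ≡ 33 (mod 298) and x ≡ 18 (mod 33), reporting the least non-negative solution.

5397

Write x = 33 + 298·k. Then 298·k ≡ 18 − 33 ≡ 18 (mod 33).
Need 298⁻¹ mod 33. Extended Euclid on (33, 1):
33 = 33×1 + 0
298⁻¹ ≡ 1 (mod 33), so k ≡ 1·18 ≡ 18 (mod 33).
x = 33 + 298·18 = 5397.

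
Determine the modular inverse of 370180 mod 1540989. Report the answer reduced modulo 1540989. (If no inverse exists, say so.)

667594

gcd(1540989, 370180) by repeated division:
1540989 = 4×370180 + 60269
370180 = 6×60269 + 8566
60269 = 7×8566 + 307
8566 = 27×307 + 277
307 = 1×277 + 30
277 = 9×30 + 7
30 = 4×7 + 2
7 = 3×2 + 1
2 = 2×1 + 0
The gcd is 1. Working backward:
1 = 7 − 3·2
1 = −3·30 + 13·7
1 = 13·277 − 120·30
1 = −120·307 + 133·277
1 = 133·8566 − 3711·307
1 = −3711·60269 + 26110·8566
1 = 26110·370180 − 160371·60269
1 = −160371·1540989 + 667594·370180
So 370180·667594 ≡ 1 (mod 1540989).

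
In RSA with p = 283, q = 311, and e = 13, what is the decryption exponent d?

φ(n) = (p−1)(q−1) = 282·310 = 87420.
Need d with 13·d ≡ 1 (mod 87420). Apply the extended Euclidean algorithm:
87420 = 6724·13 + 8
13 = 1·8 + 5
8 = 1·5 + 3
5 = 1·3 + 2
3 = 1·2 + 1
2 = 2·1 + 0
Back-substitute:
1 = 3 − 2
1 = −5 + 2·3
1 = 2·8 − 3·5
1 = −3·13 + 5·8
1 = 5·87420 − 33623·13
So 13·(-33623) ≡ 1 (mod 87420), hence d ≡ -33623 ≡ 53797 (mod 87420).

53797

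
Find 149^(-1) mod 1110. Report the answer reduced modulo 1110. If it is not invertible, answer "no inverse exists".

149

Extended Euclidean algorithm:
1110 = 7×149 + 67
149 = 2×67 + 15
67 = 4×15 + 7
15 = 2×7 + 1
7 = 7×1 + 0
Since gcd(149, 1110) = 1, back-substitute to write 1 as a combination:
1 = 15 − 2·7
1 = −2·67 + 9·15
1 = 9·149 − 20·67
1 = −20·1110 + 149·149
So 149·149 ≡ 1 (mod 1110).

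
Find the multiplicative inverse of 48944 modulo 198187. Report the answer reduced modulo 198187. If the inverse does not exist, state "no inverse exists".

Extended Euclidean algorithm:
198187 = 4*48944 + 2411
48944 = 20*2411 + 724
2411 = 3*724 + 239
724 = 3*239 + 7
239 = 34*7 + 1
7 = 7*1 + 0
The gcd is 1. Working backward:
1 = 239 − 34·7
1 = −34·724 + 103·239
1 = 103·2411 − 343·724
1 = −343·48944 + 6963·2411
1 = 6963·198187 − 28195·48944
Hence 48944⁻¹ ≡ -28195 ≡ 169992 (mod 198187).

169992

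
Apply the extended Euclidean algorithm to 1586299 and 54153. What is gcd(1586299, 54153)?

Repeated division:
1586299 = 29×54153 + 15862
54153 = 3×15862 + 6567
15862 = 2×6567 + 2728
6567 = 2×2728 + 1111
2728 = 2×1111 + 506
1111 = 2×506 + 99
506 = 5×99 + 11
99 = 9×11 + 0
gcd(1586299, 54153) = 11.
Working backward:
11 = 506 − 5·99
11 = −5·1111 + 11·506
11 = 11·2728 − 27·1111
11 = −27·6567 + 65·2728
11 = 65·15862 − 157·6567
11 = −157·54153 + 536·15862
11 = 536·1586299 − 15701·54153
So 11 = (536)·1586299 + (-15701)·54153.

11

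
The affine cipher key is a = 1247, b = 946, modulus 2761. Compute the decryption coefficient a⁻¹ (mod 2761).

Apply the Euclidean algorithm to 2761 and 1247:
2761 = 2·1247 + 267
1247 = 4·267 + 179
267 = 1·179 + 88
179 = 2·88 + 3
88 = 29·3 + 1
3 = 3·1 + 0
Since gcd(1247, 2761) = 1, back-substitute to write 1 as a combination:
1 = 88 − 29·3
1 = −29·179 + 59·88
1 = 59·267 − 88·179
1 = −88·1247 + 411·267
1 = 411·2761 − 910·1247
Thus 1247·(-910) ≡ 1 (mod 2761); reducing, -910 mod 2761 = 1851.

1851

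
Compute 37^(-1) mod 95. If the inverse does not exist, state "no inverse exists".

18

gcd(95, 37) by repeated division:
95 = 2×37 + 21
37 = 1×21 + 16
21 = 1×16 + 5
16 = 3×5 + 1
5 = 5×1 + 0
Since gcd(37, 95) = 1, back-substitute to write 1 as a combination:
1 = 16 − 3·5
1 = −3·21 + 4·16
1 = 4·37 − 7·21
1 = −7·95 + 18·37
So 37·18 ≡ 1 (mod 95).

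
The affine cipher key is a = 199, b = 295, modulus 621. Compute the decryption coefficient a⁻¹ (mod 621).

181

Run Euclid on (621, 199):
621 = 3·199 + 24
199 = 8·24 + 7
24 = 3·7 + 3
7 = 2·3 + 1
3 = 3·1 + 0
Since gcd(199, 621) = 1, back-substitute to write 1 as a combination:
1 = 7 − 2·3
1 = −2·24 + 7·7
1 = 7·199 − 58·24
1 = −58·621 + 181·199
So 199·181 ≡ 1 (mod 621).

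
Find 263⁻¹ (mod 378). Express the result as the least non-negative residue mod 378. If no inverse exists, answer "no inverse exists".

23

Apply the Euclidean algorithm to 378 and 263:
378 = 1*263 + 115
263 = 2*115 + 33
115 = 3*33 + 16
33 = 2*16 + 1
16 = 16*1 + 0
The gcd is 1. Working backward:
1 = 33 − 2·16
1 = −2·115 + 7·33
1 = 7·263 − 16·115
1 = −16·378 + 23·263
So 263·23 ≡ 1 (mod 378).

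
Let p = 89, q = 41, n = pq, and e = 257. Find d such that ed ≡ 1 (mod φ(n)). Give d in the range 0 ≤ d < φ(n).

2753

φ(n) = (p−1)(q−1) = 88·40 = 3520.
Need d with 257·d ≡ 1 (mod 3520). Apply the extended Euclidean algorithm:
3520 = 13×257 + 179
257 = 1×179 + 78
179 = 2×78 + 23
78 = 3×23 + 9
23 = 2×9 + 5
9 = 1×5 + 4
5 = 1×4 + 1
4 = 4×1 + 0
Back-substitute:
1 = 5 − 4
1 = −9 + 2·5
1 = 2·23 − 5·9
1 = −5·78 + 17·23
1 = 17·179 − 39·78
1 = −39·257 + 56·179
1 = 56·3520 − 767·257
So 257·(-767) ≡ 1 (mod 3520), hence d ≡ -767 ≡ 2753 (mod 3520).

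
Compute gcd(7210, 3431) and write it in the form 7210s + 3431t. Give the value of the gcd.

1

Repeated division:
7210 = 2·3431 + 348
3431 = 9·348 + 299
348 = 1·299 + 49
299 = 6·49 + 5
49 = 9·5 + 4
5 = 1·4 + 1
4 = 4·1 + 0
gcd(7210, 3431) = 1.
Express as a combination:
1 = 5 − 4
1 = −49 + 10·5
1 = 10·299 − 61·49
1 = −61·348 + 71·299
1 = 71·3431 − 700·348
1 = −700·7210 + 1471·3431
So 1 = (-700)·7210 + (1471)·3431.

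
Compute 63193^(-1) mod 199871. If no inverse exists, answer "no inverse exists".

Run Euclid on (199871, 63193):
199871 = 3*63193 + 10292
63193 = 6*10292 + 1441
10292 = 7*1441 + 205
1441 = 7*205 + 6
205 = 34*6 + 1
6 = 6*1 + 0
Since gcd(63193, 199871) = 1, back-substitute to write 1 as a combination:
1 = 205 − 34·6
1 = −34·1441 + 239·205
1 = 239·10292 − 1707·1441
1 = −1707·63193 + 10481·10292
1 = 10481·199871 − 33150·63193
Hence 63193⁻¹ ≡ -33150 ≡ 166721 (mod 199871).

166721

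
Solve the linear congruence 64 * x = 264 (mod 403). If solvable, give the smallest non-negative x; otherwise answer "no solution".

First find gcd(64, 403):
403 = 6*64 + 19
64 = 3*19 + 7
19 = 2*7 + 5
7 = 1*5 + 2
5 = 2*2 + 1
2 = 2*1 + 0
gcd = 1, so a unique solution mod 403 exists.
Back-substitute for the Bézout coefficients:
1 = 5 − 2·2
1 = −2·7 + 3·5
1 = 3·19 − 8·7
1 = −8·64 + 27·19
1 = 27·403 − 170·64
So 64·(-170) ≡ 1 (mod 403), giving 64⁻¹ ≡ 233.
x ≡ 64⁻¹·264 ≡ 233·264 ≡ 256 (mod 403).

256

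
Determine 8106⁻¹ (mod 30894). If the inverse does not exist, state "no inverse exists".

no inverse exists

Euclidean algorithm on 30894, 8106:
30894 = 3×8106 + 6576
8106 = 1×6576 + 1530
6576 = 4×1530 + 456
1530 = 3×456 + 162
456 = 2×162 + 132
162 = 1×132 + 30
132 = 4×30 + 12
30 = 2×12 + 6
12 = 2×6 + 0
gcd(8106, 30894) = 6 ≠ 1, so 8106 has no multiplicative inverse modulo 30894.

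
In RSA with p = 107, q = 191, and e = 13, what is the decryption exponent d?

φ(n) = (p−1)(q−1) = 106·190 = 20140.
Need d with 13·d ≡ 1 (mod 20140). Apply the extended Euclidean algorithm:
20140 = 1549*13 + 3
13 = 4*3 + 1
3 = 3*1 + 0
Back-substitute:
1 = 13 − 4·3
1 = −4·20140 + 6197·13
So 13·6197 ≡ 1 (mod 20140), hence d = 6197.

6197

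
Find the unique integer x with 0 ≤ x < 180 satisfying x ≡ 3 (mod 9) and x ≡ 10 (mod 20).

30

Write x = 3 + 9·k. Then 9·k ≡ 10 − 3 ≡ 7 (mod 20).
Need 9⁻¹ mod 20. Extended Euclid on (20, 9):
20 = 2*9 + 2
9 = 4*2 + 1
2 = 2*1 + 0
Back-substitute:
1 = 9 − 4·2
1 = −4·20 + 9·9
9⁻¹ ≡ 9 (mod 20), so k ≡ 9·7 ≡ 3 (mod 20).
x = 3 + 9·3 = 30.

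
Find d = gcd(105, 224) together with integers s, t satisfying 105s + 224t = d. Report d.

Apply Euclid's algorithm to 224 and 105:
224 = 2*105 + 14
105 = 7*14 + 7
14 = 2*7 + 0
gcd(105, 224) = 7.
Express as a combination:
7 = 105 − 7·14
7 = −7·224 + 15·105
So 7 = (-7)·224 + (15)·105.

7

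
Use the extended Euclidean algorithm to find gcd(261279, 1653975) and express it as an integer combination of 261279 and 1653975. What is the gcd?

Euclidean algorithm:
1653975 = 6*261279 + 86301
261279 = 3*86301 + 2376
86301 = 36*2376 + 765
2376 = 3*765 + 81
765 = 9*81 + 36
81 = 2*36 + 9
36 = 4*9 + 0
gcd(261279, 1653975) = 9.
Back-substituting:
9 = 81 − 2·36
9 = −2·765 + 19·81
9 = 19·2376 − 59·765
9 = −59·86301 + 2143·2376
9 = 2143·261279 − 6488·86301
9 = −6488·1653975 + 41071·261279
So 9 = (-6488)·1653975 + (41071)·261279.

9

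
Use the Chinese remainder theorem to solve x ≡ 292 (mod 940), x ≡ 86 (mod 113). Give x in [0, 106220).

Write x = 292 + 940·k. Then 940·k ≡ 86 − 292 ≡ 20 (mod 113).
Need 940⁻¹ mod 113. Extended Euclid on (113, 36):
113 = 3*36 + 5
36 = 7*5 + 1
5 = 5*1 + 0
Back-substitute:
1 = 36 − 7·5
1 = −7·113 + 22·36
940⁻¹ ≡ 22 (mod 113), so k ≡ 22·20 ≡ 101 (mod 113).
x = 292 + 940·101 = 95232.

95232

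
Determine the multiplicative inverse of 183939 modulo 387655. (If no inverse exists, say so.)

Extended Euclidean algorithm:
387655 = 2×183939 + 19777
183939 = 9×19777 + 5946
19777 = 3×5946 + 1939
5946 = 3×1939 + 129
1939 = 15×129 + 4
129 = 32×4 + 1
4 = 4×1 + 0
The gcd is 1. Working backward:
1 = 129 − 32·4
1 = −32·1939 + 481·129
1 = 481·5946 − 1475·1939
1 = −1475·19777 + 4906·5946
1 = 4906·183939 − 45629·19777
1 = −45629·387655 + 96164·183939
So 183939·96164 ≡ 1 (mod 387655).

96164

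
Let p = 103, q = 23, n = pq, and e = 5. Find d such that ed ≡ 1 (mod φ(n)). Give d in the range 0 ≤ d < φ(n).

449

φ(n) = (p−1)(q−1) = 102·22 = 2244.
Need d with 5·d ≡ 1 (mod 2244). Apply the extended Euclidean algorithm:
2244 = 448*5 + 4
5 = 1*4 + 1
4 = 4*1 + 0
Back-substitute:
1 = 5 − 4
1 = −2244 + 449·5
So 5·449 ≡ 1 (mod 2244), hence d = 449.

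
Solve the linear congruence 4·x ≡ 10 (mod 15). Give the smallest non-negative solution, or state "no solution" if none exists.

First find gcd(4, 15):
15 = 3·4 + 3
4 = 1·3 + 1
3 = 3·1 + 0
gcd = 1, so a unique solution mod 15 exists.
Back-substitute for the Bézout coefficients:
1 = 4 − 3
1 = −15 + 4·4
So 4·(4) ≡ 1 (mod 15), giving 4⁻¹ ≡ 4.
x ≡ 4⁻¹·10 ≡ 4·10 ≡ 10 (mod 15).

10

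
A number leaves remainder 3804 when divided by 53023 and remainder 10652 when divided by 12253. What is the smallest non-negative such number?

136803144

Write x = 3804 + 53023·k. Then 53023·k ≡ 10652 − 3804 ≡ 6848 (mod 12253).
Need 53023⁻¹ mod 12253. Extended Euclid on (12253, 4011):
12253 = 3×4011 + 220
4011 = 18×220 + 51
220 = 4×51 + 16
51 = 3×16 + 3
16 = 5×3 + 1
3 = 3×1 + 0
Back-substitute:
1 = 16 − 5·3
1 = −5·51 + 16·16
1 = 16·220 − 69·51
1 = −69·4011 + 1258·220
1 = 1258·12253 − 3843·4011
53023⁻¹ ≡ 8410 (mod 12253), so k ≡ 8410·6848 ≡ 2580 (mod 12253).
x = 3804 + 53023·2580 = 136803144.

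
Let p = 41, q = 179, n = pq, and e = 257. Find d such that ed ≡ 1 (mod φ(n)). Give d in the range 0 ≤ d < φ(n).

φ(n) = (p−1)(q−1) = 40·178 = 7120.
Need d with 257·d ≡ 1 (mod 7120). Apply the extended Euclidean algorithm:
7120 = 27×257 + 181
257 = 1×181 + 76
181 = 2×76 + 29
76 = 2×29 + 18
29 = 1×18 + 11
18 = 1×11 + 7
11 = 1×7 + 4
7 = 1×4 + 3
4 = 1×3 + 1
3 = 3×1 + 0
Back-substitute:
1 = 4 − 3
1 = −7 + 2·4
1 = 2·11 − 3·7
1 = −3·18 + 5·11
1 = 5·29 − 8·18
1 = −8·76 + 21·29
1 = 21·181 − 50·76
1 = −50·257 + 71·181
1 = 71·7120 − 1967·257
So 257·(-1967) ≡ 1 (mod 7120), hence d ≡ -1967 ≡ 5153 (mod 7120).

5153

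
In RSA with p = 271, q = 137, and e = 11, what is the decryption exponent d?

φ(n) = (p−1)(q−1) = 270·136 = 36720.
Need d with 11·d ≡ 1 (mod 36720). Apply the extended Euclidean algorithm:
36720 = 3338·11 + 2
11 = 5·2 + 1
2 = 2·1 + 0
Back-substitute:
1 = 11 − 5·2
1 = −5·36720 + 16691·11
So 11·16691 ≡ 1 (mod 36720), hence d = 16691.

16691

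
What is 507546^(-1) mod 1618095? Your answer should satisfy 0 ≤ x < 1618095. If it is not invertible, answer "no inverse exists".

Euclidean algorithm on 1618095, 507546:
1618095 = 3·507546 + 95457
507546 = 5·95457 + 30261
95457 = 3·30261 + 4674
30261 = 6·4674 + 2217
4674 = 2·2217 + 240
2217 = 9·240 + 57
240 = 4·57 + 12
57 = 4·12 + 9
12 = 1·9 + 3
9 = 3·3 + 0
The gcd is 3, not 1, hence no inverse exists.

no inverse exists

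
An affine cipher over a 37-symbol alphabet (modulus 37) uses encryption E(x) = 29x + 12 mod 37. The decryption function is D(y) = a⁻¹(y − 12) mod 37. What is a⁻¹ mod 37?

gcd(37, 29) by repeated division:
37 = 1×29 + 8
29 = 3×8 + 5
8 = 1×5 + 3
5 = 1×3 + 2
3 = 1×2 + 1
2 = 2×1 + 0
The gcd is 1. Working backward:
1 = 3 − 2
1 = −5 + 2·3
1 = 2·8 − 3·5
1 = −3·29 + 11·8
1 = 11·37 − 14·29
Thus 29·(-14) ≡ 1 (mod 37); reducing, -14 mod 37 = 23.

23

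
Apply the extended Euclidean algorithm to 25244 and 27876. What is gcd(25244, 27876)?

4

Apply Euclid's algorithm to 27876 and 25244:
27876 = 1*25244 + 2632
25244 = 9*2632 + 1556
2632 = 1*1556 + 1076
1556 = 1*1076 + 480
1076 = 2*480 + 116
480 = 4*116 + 16
116 = 7*16 + 4
16 = 4*4 + 0
gcd(25244, 27876) = 4.
Back-substituting:
4 = 116 − 7·16
4 = −7·480 + 29·116
4 = 29·1076 − 65·480
4 = −65·1556 + 94·1076
4 = 94·2632 − 159·1556
4 = −159·25244 + 1525·2632
4 = 1525·27876 − 1684·25244
So 4 = (1525)·27876 + (-1684)·25244.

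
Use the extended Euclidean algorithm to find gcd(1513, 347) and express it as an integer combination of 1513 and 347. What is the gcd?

Repeated division:
1513 = 4×347 + 125
347 = 2×125 + 97
125 = 1×97 + 28
97 = 3×28 + 13
28 = 2×13 + 2
13 = 6×2 + 1
2 = 2×1 + 0
gcd(1513, 347) = 1.
Back-substituting:
1 = 13 − 6·2
1 = −6·28 + 13·13
1 = 13·97 − 45·28
1 = −45·125 + 58·97
1 = 58·347 − 161·125
1 = −161·1513 + 702·347
So 1 = (-161)·1513 + (702)·347.

1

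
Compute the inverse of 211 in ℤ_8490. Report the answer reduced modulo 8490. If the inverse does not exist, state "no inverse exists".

6961

Apply the Euclidean algorithm to 8490 and 211:
8490 = 40×211 + 50
211 = 4×50 + 11
50 = 4×11 + 6
11 = 1×6 + 5
6 = 1×5 + 1
5 = 5×1 + 0
The gcd is 1. Working backward:
1 = 6 − 5
1 = −11 + 2·6
1 = 2·50 − 9·11
1 = −9·211 + 38·50
1 = 38·8490 − 1529·211
Thus 211·(-1529) ≡ 1 (mod 8490); reducing, -1529 mod 8490 = 6961.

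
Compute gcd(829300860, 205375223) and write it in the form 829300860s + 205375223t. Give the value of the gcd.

1

Apply Euclid's algorithm to 829300860 and 205375223:
829300860 = 4×205375223 + 7799968
205375223 = 26×7799968 + 2576055
7799968 = 3×2576055 + 71803
2576055 = 35×71803 + 62950
71803 = 1×62950 + 8853
62950 = 7×8853 + 979
8853 = 9×979 + 42
979 = 23×42 + 13
42 = 3×13 + 3
13 = 4×3 + 1
3 = 3×1 + 0
gcd(829300860, 205375223) = 1.
Working backward:
1 = 13 − 4·3
1 = −4·42 + 13·13
1 = 13·979 − 303·42
1 = −303·8853 + 2740·979
1 = 2740·62950 − 19483·8853
1 = −19483·71803 + 22223·62950
1 = 22223·2576055 − 797288·71803
1 = −797288·7799968 + 2414087·2576055
1 = 2414087·205375223 − 63563550·7799968
1 = −63563550·829300860 + 256668287·205375223
So 1 = (-63563550)·829300860 + (256668287)·205375223.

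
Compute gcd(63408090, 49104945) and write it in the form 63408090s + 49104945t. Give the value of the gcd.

Euclidean algorithm:
63408090 = 1*49104945 + 14303145
49104945 = 3*14303145 + 6195510
14303145 = 2*6195510 + 1912125
6195510 = 3*1912125 + 459135
1912125 = 4*459135 + 75585
459135 = 6*75585 + 5625
75585 = 13*5625 + 2460
5625 = 2*2460 + 705
2460 = 3*705 + 345
705 = 2*345 + 15
345 = 23*15 + 0
gcd(63408090, 49104945) = 15.
Working backward:
15 = 705 − 2·345
15 = −2·2460 + 7·705
15 = 7·5625 − 16·2460
15 = −16·75585 + 215·5625
15 = 215·459135 − 1306·75585
15 = −1306·1912125 + 5439·459135
15 = 5439·6195510 − 17623·1912125
15 = −17623·14303145 + 40685·6195510
15 = 40685·49104945 − 139678·14303145
15 = −139678·63408090 + 180363·49104945
So 15 = (-139678)·63408090 + (180363)·49104945.

15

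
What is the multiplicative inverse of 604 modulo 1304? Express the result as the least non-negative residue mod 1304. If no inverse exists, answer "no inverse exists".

no inverse exists

Euclidean algorithm on 1304, 604:
1304 = 2*604 + 96
604 = 6*96 + 28
96 = 3*28 + 12
28 = 2*12 + 4
12 = 3*4 + 0
The gcd is 4, not 1, hence no inverse exists.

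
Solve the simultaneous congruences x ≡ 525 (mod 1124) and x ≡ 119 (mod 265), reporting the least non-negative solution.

170249

Write x = 525 + 1124·k. Then 1124·k ≡ 119 − 525 ≡ 124 (mod 265).
Need 1124⁻¹ mod 265. Extended Euclid on (265, 64):
265 = 4*64 + 9
64 = 7*9 + 1
9 = 9*1 + 0
Back-substitute:
1 = 64 − 7·9
1 = −7·265 + 29·64
1124⁻¹ ≡ 29 (mod 265), so k ≡ 29·124 ≡ 151 (mod 265).
x = 525 + 1124·151 = 170249.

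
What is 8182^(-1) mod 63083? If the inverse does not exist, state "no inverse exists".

Apply the Euclidean algorithm to 63083 and 8182:
63083 = 7·8182 + 5809
8182 = 1·5809 + 2373
5809 = 2·2373 + 1063
2373 = 2·1063 + 247
1063 = 4·247 + 75
247 = 3·75 + 22
75 = 3·22 + 9
22 = 2·9 + 4
9 = 2·4 + 1
4 = 4·1 + 0
The gcd is 1. Working backward:
1 = 9 − 2·4
1 = −2·22 + 5·9
1 = 5·75 − 17·22
1 = −17·247 + 56·75
1 = 56·1063 − 241·247
1 = −241·2373 + 538·1063
1 = 538·5809 − 1317·2373
1 = −1317·8182 + 1855·5809
1 = 1855·63083 − 14302·8182
Thus 8182·(-14302) ≡ 1 (mod 63083); reducing, -14302 mod 63083 = 48781.

48781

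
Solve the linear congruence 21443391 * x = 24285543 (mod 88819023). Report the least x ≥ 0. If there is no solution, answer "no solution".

11706680

First find gcd(21443391, 88819023):
88819023 = 4*21443391 + 3045459
21443391 = 7*3045459 + 125178
3045459 = 24*125178 + 41187
125178 = 3*41187 + 1617
41187 = 25*1617 + 762
1617 = 2*762 + 93
762 = 8*93 + 18
93 = 5*18 + 3
18 = 6*3 + 0
gcd = 3 and 3 | 24285543, so solutions exist. Divide through by 3: 7147797x ≡ 8095181 (mod 29606341).
Now find 7147797⁻¹ mod 29606341:
29606341 = 4*7147797 + 1015153
7147797 = 7*1015153 + 41726
1015153 = 24*41726 + 13729
41726 = 3*13729 + 539
13729 = 25*539 + 254
539 = 2*254 + 31
254 = 8*31 + 6
31 = 5*6 + 1
6 = 6*1 + 0
Back-substitute:
1 = 31 − 5·6
1 = −5·254 + 41·31
1 = 41·539 − 87·254
1 = −87·13729 + 2216·539
1 = 2216·41726 − 6735·13729
1 = −6735·1015153 + 163856·41726
1 = 163856·7147797 − 1153727·1015153
1 = −1153727·29606341 + 4778764·7147797
So 7147797⁻¹ ≡ 4778764 (mod 29606341).
Then x ≡ 4778764·8095181 ≡ 11706680 (mod 29606341); the smallest non-negative solution is x = 11706680.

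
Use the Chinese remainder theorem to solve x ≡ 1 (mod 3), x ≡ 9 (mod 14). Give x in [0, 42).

37

Write x = 1 + 3·k. Then 3·k ≡ 9 − 1 ≡ 8 (mod 14).
Need 3⁻¹ mod 14. Extended Euclid on (14, 3):
14 = 4·3 + 2
3 = 1·2 + 1
2 = 2·1 + 0
Back-substitute:
1 = 3 − 2
1 = −14 + 5·3
3⁻¹ ≡ 5 (mod 14), so k ≡ 5·8 ≡ 12 (mod 14).
x = 1 + 3·12 = 37.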